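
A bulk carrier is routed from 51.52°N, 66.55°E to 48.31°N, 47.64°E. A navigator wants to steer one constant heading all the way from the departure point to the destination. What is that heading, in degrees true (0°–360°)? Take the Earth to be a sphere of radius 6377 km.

255.2°

Meridional parts: M(φ₁)=+1.0526, M(φ₂)=+0.9656 → ΔM = -0.0870;  Δλ = -0.3300 rad
tan C = Δλ / ΔM = +3.7914 → C = 255.22°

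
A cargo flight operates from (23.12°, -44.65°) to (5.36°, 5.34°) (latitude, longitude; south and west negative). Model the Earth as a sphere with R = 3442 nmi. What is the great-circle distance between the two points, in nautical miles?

Haversine: a = sin²(Δφ/2)+cos φ₁ cos φ₂ sin²(Δλ/2) = 0.18731;  σ = 2·atan2(√a,√(1−a))
σ = 51.290° → d = Rσ = 3442·0.89518 = 3081 nmi

3081 nmi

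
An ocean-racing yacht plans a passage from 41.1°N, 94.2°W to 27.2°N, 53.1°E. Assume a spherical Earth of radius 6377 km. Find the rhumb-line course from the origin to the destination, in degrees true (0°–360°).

Meridional parts: M(φ₁)=+0.7882, M(φ₂)=+0.4936 → ΔM = -0.2945;  Δλ = +2.5709 rad
tan C = Δλ / ΔM = -8.7284 → C = 96.54°

96.5°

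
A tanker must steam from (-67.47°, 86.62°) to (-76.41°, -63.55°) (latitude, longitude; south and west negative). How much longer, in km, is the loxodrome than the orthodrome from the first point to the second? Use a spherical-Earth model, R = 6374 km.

Great circle: cos σ = sin φ₁ sin φ₂ + cos φ₁ cos φ₂ cos Δλ,  σ = 0.6099 rad → d_gc = 3887.4 km
Rhumb line: Δψ = -0.5138, q = Δφ/Δψ = 0.3037, d_rh = R√(Δφ²+q²Δλ²) = 5169.8 km
Excess = 5169.8 − 3887.4 = 1282.4 ≈ 1282 km

1282 km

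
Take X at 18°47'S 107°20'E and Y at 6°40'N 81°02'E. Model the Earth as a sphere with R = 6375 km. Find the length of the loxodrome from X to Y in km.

Rhumb course C = atan2(Δλ, Δψ) with Δψ = ln[tan(π/4+φ₂/2)/tan(π/4+φ₁/2)] = +0.4505, Δλ = -0.4590 → C = 314.46°
d = R·|Δφ| / |cos C| = 6375·0.44419 / 0.70044 = 4043 km

4043 km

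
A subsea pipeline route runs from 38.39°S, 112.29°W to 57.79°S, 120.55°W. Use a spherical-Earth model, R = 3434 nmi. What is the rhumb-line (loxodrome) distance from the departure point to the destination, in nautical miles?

Δψ = ln[tan(π/4+φ₂/2)/tan(π/4+φ₁/2)] = -0.5156;  Δφ = -0.3386 rad,  Δλ = -0.1442 rad
q = Δφ/Δψ = 0.6567
d = R·√(Δφ² + q²Δλ²) = 3434·0.35158 = 1207 nmi

1207 nmi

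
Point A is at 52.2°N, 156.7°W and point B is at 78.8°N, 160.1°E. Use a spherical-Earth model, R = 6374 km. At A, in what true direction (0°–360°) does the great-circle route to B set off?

N = sin Δλ·cos φ₂ = -0.1330;  D = cos φ₁ sin φ₂ − sin φ₁ cos φ₂ cos Δλ = +0.4894
initial course = atan2(N, D) = 344.80°

344.8°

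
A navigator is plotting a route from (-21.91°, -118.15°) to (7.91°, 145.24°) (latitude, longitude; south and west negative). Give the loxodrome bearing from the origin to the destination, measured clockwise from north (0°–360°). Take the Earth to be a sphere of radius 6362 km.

Δψ = ln[tan(π/4+φ₂/2)/tan(π/4+φ₁/2)] = +0.5306
Δλ = -1.6862 rad (taken the short way round)
course = atan2(Δλ, Δψ) = 287.47°

287.5°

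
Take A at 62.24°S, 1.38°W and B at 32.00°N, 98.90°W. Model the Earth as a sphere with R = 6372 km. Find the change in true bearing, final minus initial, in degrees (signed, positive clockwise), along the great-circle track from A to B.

+47.2°

At departure: θ₁ = atan2(sin Δλ cos φ₂, cos φ₁ sin φ₂ − sin φ₁ cos φ₂ cos Δλ) = 280.02°
At arrival: θ₂ = atan2(sin Δλ cos φ₁, −cos φ₂ sin φ₁ + sin φ₂ cos φ₁ cos Δλ) = 327.26°
Δθ = θ₂ − θ₁ = +47.2°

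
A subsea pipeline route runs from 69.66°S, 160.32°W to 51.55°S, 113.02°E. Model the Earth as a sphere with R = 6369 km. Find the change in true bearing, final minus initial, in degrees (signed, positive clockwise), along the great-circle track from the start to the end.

At departure: θ₁ = atan2(sin Δλ cos φ₂, cos φ₁ sin φ₂ − sin φ₁ cos φ₂ cos Δλ) = 249.00°
At arrival: θ₂ = atan2(sin Δλ cos φ₁, −cos φ₂ sin φ₁ + sin φ₂ cos φ₁ cos Δλ) = 328.54°
Δθ = θ₂ − θ₁ = +79.5°

+79.5°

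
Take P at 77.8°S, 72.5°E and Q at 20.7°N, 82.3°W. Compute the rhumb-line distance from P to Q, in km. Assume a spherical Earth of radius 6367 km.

15768 km

Rhumb course C = atan2(Δλ, Δψ) with Δψ = ln[tan(π/4+φ₂/2)/tan(π/4+φ₁/2)] = +2.6056, Δλ = -2.7018 → C = 313.96°
d = R·|Δφ| / |cos C| = 6367·1.71915 / 0.69417 = 15768 km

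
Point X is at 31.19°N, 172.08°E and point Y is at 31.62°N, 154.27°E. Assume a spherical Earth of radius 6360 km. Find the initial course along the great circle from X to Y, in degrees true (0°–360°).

276.3°

N = sin Δλ·cos φ₂ = -0.2605;  D = cos φ₁ sin φ₂ − sin φ₁ cos φ₂ cos Δλ = +0.0286
initial course = atan2(N, D) = 276.27°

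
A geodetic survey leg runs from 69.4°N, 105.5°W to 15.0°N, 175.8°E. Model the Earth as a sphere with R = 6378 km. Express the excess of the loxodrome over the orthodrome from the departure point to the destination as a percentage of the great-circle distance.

4.4%

Great circle: σ = 1.2568 rad → d_gc = Rσ = 8015.9 km
Rhumb: Δφ = -0.9495, Δλ = -1.3736, Δψ = -1.4404, q = Δφ/Δψ = 0.6592 → d_rh = R√(Δφ²+q²Δλ²) = 8367.7 km
Excess = (8367.7 − 8015.9) / 8015.9 = 351.8 / 8015.9 = 4.39% ≈ 4.4%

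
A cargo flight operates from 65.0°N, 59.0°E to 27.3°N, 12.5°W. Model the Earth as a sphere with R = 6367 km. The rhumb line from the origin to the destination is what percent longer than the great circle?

Great circle: σ = 1.0065 rad → d_gc = Rσ = 6408.2 km
Rhumb: Δφ = -0.6580, Δλ = -1.2479, Δψ = -1.0109, q = Δφ/Δψ = 0.6509 → d_rh = R√(Δφ²+q²Δλ²) = 6655.8 km
Excess = (6655.8 − 6408.2) / 6408.2 = 247.6 / 6408.2 = 3.86% ≈ 3.9%

3.9%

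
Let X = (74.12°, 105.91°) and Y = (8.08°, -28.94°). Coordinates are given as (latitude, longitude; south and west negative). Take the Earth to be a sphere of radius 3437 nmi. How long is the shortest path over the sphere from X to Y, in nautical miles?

5591 nmi

Haversine: a = sin²(Δφ/2)+cos φ₁ cos φ₂ sin²(Δλ/2) = 0.52793;  σ = 2·atan2(√a,√(1−a))
σ = 93.203° → d = Rσ = 3437·1.62669 = 5591 nmi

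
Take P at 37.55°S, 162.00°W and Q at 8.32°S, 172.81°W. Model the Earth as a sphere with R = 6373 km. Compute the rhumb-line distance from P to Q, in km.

3429 km

Δψ = ln[tan(π/4+φ₂/2)/tan(π/4+φ₁/2)] = +0.5623;  Δφ = +0.5102 rad,  Δλ = -0.1887 rad
q = Δφ/Δψ = 0.9072
d = R·√(Δφ² + q²Δλ²) = 6373·0.53811 = 3429 km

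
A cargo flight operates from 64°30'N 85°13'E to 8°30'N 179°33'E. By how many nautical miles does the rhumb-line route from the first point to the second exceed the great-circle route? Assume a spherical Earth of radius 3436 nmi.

278 nmi

Great circle: cos σ = sin φ₁ sin φ₂ + cos φ₁ cos φ₂ cos Δλ,  σ = 1.4694 rad → d_gc = 5048.8 nmi
Rhumb line: Δψ = -1.3371, q = Δφ/Δψ = 0.7310, d_rh = R√(Δφ²+q²Δλ²) = 5327.1 nmi
Excess = 5327.1 − 5048.8 = 278.3 ≈ 278 nmi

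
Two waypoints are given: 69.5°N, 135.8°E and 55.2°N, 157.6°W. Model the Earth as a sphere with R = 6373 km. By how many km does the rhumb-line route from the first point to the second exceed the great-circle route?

Great circle: cos σ = sin φ₁ sin φ₂ + cos φ₁ cos φ₂ cos Δλ,  σ = 0.5576 rad → d_gc = 3553.6 km
Rhumb line: Δψ = -0.5499, q = Δφ/Δψ = 0.4539, d_rh = R√(Δφ²+q²Δλ²) = 3719.7 km
Excess = 3719.7 − 3553.6 = 166.1 ≈ 166 km

166 km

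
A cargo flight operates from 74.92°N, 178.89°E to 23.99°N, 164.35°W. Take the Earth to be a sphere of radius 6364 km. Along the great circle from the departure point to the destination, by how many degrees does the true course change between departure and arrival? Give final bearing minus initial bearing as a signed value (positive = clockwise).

At departure: θ₁ = atan2(sin Δλ cos φ₂, cos φ₁ sin φ₂ − sin φ₁ cos φ₂ cos Δλ) = 160.38°
At arrival: θ₂ = atan2(sin Δλ cos φ₁, −cos φ₂ sin φ₁ + sin φ₂ cos φ₁ cos Δλ) = 174.51°
Δθ = θ₂ − θ₁ = +14.1°

+14.1°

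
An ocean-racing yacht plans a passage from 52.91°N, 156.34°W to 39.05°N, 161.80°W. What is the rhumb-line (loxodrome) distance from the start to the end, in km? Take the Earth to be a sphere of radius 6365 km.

1596 km

Δψ = ln[tan(π/4+φ₂/2)/tan(π/4+φ₁/2)] = -0.3508;  Δφ = -0.2419 rad,  Δλ = -0.0953 rad
q = Δφ/Δψ = 0.6895
d = R·√(Δφ² + q²Δλ²) = 6365·0.25067 = 1596 km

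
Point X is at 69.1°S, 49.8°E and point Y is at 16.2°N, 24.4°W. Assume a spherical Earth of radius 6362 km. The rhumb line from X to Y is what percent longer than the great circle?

2.3%

Great circle: σ = 1.7389 rad → d_gc = Rσ = 11063.2 km
Rhumb: Δφ = +1.4888, Δλ = -1.2950, Δψ = +1.9770, q = Δφ/Δψ = 0.7530 → d_rh = R√(Δφ²+q²Δλ²) = 11322.6 km
Excess = (11322.6 − 11063.2) / 11063.2 = 259.4 / 11063.2 = 2.34% ≈ 2.3%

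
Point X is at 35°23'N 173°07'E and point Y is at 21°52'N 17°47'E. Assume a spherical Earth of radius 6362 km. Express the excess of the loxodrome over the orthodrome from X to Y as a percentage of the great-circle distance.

15.5%

Great circle: σ = 2.0623 rad → d_gc = Rσ = 13120.2 km
Rhumb: Δφ = -0.2359, Δλ = -2.7111, Δψ = -0.2698, q = Δφ/Δψ = 0.8745 → d_rh = R√(Δφ²+q²Δλ²) = 15158.0 km
Excess = (15158.0 − 13120.2) / 13120.2 = 2037.8 / 13120.2 = 15.53% ≈ 15.5%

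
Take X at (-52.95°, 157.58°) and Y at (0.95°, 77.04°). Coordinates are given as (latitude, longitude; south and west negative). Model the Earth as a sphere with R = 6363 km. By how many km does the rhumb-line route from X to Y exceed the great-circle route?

Great circle: cos σ = sin φ₁ sin φ₂ + cos φ₁ cos φ₂ cos Δλ,  σ = 1.4849 rad → d_gc = 9448.5 km
Rhumb line: Δψ = +1.1100, q = Δφ/Δψ = 0.8475, d_rh = R√(Δφ²+q²Δλ²) = 9659.1 km
Excess = 9659.1 − 9448.5 = 210.6 ≈ 211 km

211 km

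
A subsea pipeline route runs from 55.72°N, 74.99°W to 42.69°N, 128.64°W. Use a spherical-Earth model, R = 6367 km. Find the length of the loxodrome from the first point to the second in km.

4126 km

Δψ = ln[tan(π/4+φ₂/2)/tan(π/4+φ₁/2)] = -0.3509;  Δφ = -0.2274 rad,  Δλ = -0.9364 rad
q = Δφ/Δψ = 0.6481
d = R·√(Δφ² + q²Δλ²) = 6367·0.64810 = 4126 km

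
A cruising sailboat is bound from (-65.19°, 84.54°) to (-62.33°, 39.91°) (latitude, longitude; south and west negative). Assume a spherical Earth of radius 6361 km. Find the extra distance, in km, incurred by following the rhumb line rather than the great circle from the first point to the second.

45 km

Great circle: cos σ = sin φ₁ sin φ₂ + cos φ₁ cos φ₂ cos Δλ,  σ = 0.3406 rad → d_gc = 2166.3 km
Rhumb line: Δψ = +0.1130, q = Δφ/Δψ = 0.4417, d_rh = R√(Δφ²+q²Δλ²) = 2211.5 km
Excess = 2211.5 − 2166.3 = 45.2 ≈ 45 km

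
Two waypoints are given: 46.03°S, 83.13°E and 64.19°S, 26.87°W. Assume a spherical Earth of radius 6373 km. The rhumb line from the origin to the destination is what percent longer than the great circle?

12.6%

Great circle: σ = 0.9950 rad → d_gc = Rσ = 6341.0 km
Rhumb: Δφ = -0.3170, Δλ = -1.9199, Δψ = -0.5665, q = Δφ/Δψ = 0.5595 → d_rh = R√(Δφ²+q²Δλ²) = 7137.7 km
Excess = (7137.7 − 6341.0) / 6341.0 = 796.7 / 6341.0 = 12.56% ≈ 12.6%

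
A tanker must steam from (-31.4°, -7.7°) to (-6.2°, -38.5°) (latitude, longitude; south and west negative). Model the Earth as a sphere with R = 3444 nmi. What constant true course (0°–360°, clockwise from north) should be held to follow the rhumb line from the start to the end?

311.1°

Δψ = ln[tan(π/4+φ₂/2)/tan(π/4+φ₁/2)] = +0.4693
Δλ = -0.5376 rad (taken the short way round)
course = atan2(Δλ, Δψ) = 311.12°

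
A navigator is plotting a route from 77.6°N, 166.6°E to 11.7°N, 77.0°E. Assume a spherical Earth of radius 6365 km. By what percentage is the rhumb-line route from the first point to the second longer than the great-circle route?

Great circle: σ = 1.3699 rad → d_gc = Rσ = 8719.6 km
Rhumb: Δφ = -1.1502, Δλ = -1.5638, Δψ = -2.0141, q = Δφ/Δψ = 0.5711 → d_rh = R√(Δφ²+q²Δλ²) = 9268.4 km
Excess = (9268.4 − 8719.6) / 8719.6 = 548.8 / 8719.6 = 6.29% ≈ 6.3%

6.3%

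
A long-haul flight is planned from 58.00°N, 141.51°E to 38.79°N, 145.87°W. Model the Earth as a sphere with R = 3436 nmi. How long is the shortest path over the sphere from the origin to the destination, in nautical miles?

2945 nmi

cos σ = sin φ₁ sin φ₂ + cos φ₁ cos φ₂ cos Δλ
      = sin(58.00°)sin(38.79°) + cos(58.00°)cos(38.79°)cos(72.62°) = 0.6547
σ = 49.107° → d = Rσ = 3436·0.85707 = 2945 nmi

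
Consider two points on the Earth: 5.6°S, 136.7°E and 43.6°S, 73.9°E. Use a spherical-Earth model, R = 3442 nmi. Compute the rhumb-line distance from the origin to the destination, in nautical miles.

Δψ = ln[tan(π/4+φ₂/2)/tan(π/4+φ₁/2)] = -0.7493;  Δφ = -0.6632 rad,  Δλ = -1.0961 rad
q = Δφ/Δψ = 0.8851
d = R·√(Δφ² + q²Δλ²) = 3442·1.17515 = 4045 nmi

4045 nmi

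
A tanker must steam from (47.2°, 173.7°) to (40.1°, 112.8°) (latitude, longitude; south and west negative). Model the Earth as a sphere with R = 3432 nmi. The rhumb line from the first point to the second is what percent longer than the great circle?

2.4%

Great circle: σ = 0.7592 rad → d_gc = Rσ = 2605.7 nmi
Rhumb: Δφ = -0.1239, Δλ = -1.0629, Δψ = -0.1716, q = Δφ/Δψ = 0.7223 → d_rh = R√(Δφ²+q²Δλ²) = 2668.8 nmi
Excess = (2668.8 − 2605.7) / 2605.7 = 63.1 / 2605.7 = 2.42% ≈ 2.4%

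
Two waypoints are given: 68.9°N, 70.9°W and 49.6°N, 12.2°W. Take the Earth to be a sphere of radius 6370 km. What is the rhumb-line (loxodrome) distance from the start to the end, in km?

Δψ = ln[tan(π/4+φ₂/2)/tan(π/4+φ₁/2)] = -0.6808;  Δφ = -0.3368 rad,  Δλ = +1.0245 rad
q = Δφ/Δψ = 0.4948
d = R·√(Δφ² + q²Δλ²) = 6370·0.60860 = 3877 km

3877 km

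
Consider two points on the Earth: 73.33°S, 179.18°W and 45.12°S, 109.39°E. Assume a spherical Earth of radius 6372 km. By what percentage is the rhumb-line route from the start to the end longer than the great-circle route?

5.1%

Great circle: σ = 0.7329 rad → d_gc = Rσ = 4669.7 km
Rhumb: Δφ = +0.4924, Δλ = -1.2467, Δψ = +1.0363, q = Δφ/Δψ = 0.4751 → d_rh = R√(Δφ²+q²Δλ²) = 4907.8 km
Excess = (4907.8 − 4669.7) / 4669.7 = 238.1 / 4669.7 = 5.10% ≈ 5.1%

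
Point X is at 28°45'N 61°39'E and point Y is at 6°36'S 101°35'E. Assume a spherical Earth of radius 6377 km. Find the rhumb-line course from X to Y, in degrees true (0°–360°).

132.5°

Meridional parts: M(φ₁)=+0.5243, M(φ₂)=-0.1154 → ΔM = -0.6397;  Δλ = +0.6970 rad
tan C = Δλ / ΔM = -1.0895 → C = 132.55°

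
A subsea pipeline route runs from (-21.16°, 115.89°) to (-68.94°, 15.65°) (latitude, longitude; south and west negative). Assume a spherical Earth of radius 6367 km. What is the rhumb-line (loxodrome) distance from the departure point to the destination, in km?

Δψ = ln[tan(π/4+φ₂/2)/tan(π/4+φ₁/2)] = -1.3046;  Δφ = -0.8339 rad,  Δλ = -1.7495 rad
q = Δφ/Δψ = 0.6392
d = R·√(Δφ² + q²Δλ²) = 6367·1.39498 = 8882 km

8882 km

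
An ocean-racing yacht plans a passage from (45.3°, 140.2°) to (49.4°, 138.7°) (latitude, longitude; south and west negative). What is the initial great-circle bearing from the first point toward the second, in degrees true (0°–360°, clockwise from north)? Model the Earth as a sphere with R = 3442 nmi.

346.6°

N = sin Δλ·cos φ₂ = -0.0170;  D = cos φ₁ sin φ₂ − sin φ₁ cos φ₂ cos Δλ = +0.0717
initial course = atan2(N, D) = 346.63°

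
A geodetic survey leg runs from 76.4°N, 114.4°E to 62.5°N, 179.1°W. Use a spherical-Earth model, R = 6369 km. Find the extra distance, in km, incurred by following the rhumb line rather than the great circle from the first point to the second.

Great circle: cos σ = sin φ₁ sin φ₂ + cos φ₁ cos φ₂ cos Δλ,  σ = 0.4384 rad → d_gc = 2792.1 km
Rhumb line: Δψ = -0.7189, q = Δφ/Δψ = 0.3375, d_rh = R√(Δφ²+q²Δλ²) = 2934.4 km
Excess = 2934.4 − 2792.1 = 142.3 ≈ 142 km

142 km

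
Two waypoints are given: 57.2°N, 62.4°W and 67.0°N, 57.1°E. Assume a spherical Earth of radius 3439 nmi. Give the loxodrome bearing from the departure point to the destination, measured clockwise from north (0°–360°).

Δψ = ln[tan(π/4+φ₂/2)/tan(π/4+φ₁/2)] = +0.3692
Δλ = +2.0857 rad (taken the short way round)
course = atan2(Δλ, Δψ) = 79.96°

80.0°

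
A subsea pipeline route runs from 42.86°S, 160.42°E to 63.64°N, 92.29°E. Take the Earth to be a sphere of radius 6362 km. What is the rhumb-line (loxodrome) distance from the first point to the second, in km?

Δψ = ln[tan(π/4+φ₂/2)/tan(π/4+φ₁/2)] = +2.2812;  Δφ = +1.8588 rad,  Δλ = -1.1891 rad
q = Δφ/Δψ = 0.8148
d = R·√(Δφ² + q²Δλ²) = 6362·2.09615 = 13336 km

13336 km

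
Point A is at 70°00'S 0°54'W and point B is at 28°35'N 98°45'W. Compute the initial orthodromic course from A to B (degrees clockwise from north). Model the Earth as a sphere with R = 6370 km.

θ = atan2( sin Δλ·cos φ₂ ,  cos φ₁ sin φ₂ − sin φ₁ cos φ₂ cos Δλ )
  = atan2(-0.8699, +0.0509) = 273.35°

273.4°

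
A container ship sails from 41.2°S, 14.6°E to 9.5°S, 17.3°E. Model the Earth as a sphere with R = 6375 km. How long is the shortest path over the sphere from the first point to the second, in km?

Haversine: a = sin²(Δφ/2)+cos φ₁ cos φ₂ sin²(Δλ/2) = 0.07501;  σ = 2·atan2(√a,√(1−a))
σ = 31.790° → d = Rσ = 6375·0.55484 = 3537 km

3537 km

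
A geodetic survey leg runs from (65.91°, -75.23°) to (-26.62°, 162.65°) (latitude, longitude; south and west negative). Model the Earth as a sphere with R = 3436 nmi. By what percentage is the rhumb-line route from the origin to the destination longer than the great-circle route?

Great circle: σ = 2.2181 rad → d_gc = Rσ = 7621.5 nmi
Rhumb: Δφ = -1.6150, Δλ = -2.1314, Δψ = -2.0270, q = Δφ/Δψ = 0.7967 → d_rh = R√(Δφ²+q²Δλ²) = 8052.1 nmi
Excess = (8052.1 − 7621.5) / 7621.5 = 430.6 / 7621.5 = 5.6498% ≈ 5.6%

5.6%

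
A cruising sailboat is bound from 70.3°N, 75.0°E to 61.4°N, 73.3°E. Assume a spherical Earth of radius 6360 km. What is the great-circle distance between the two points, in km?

991 km

Haversine: a = sin²(Δφ/2)+cos φ₁ cos φ₂ sin²(Δλ/2) = 0.00606;  σ = 2·atan2(√a,√(1−a))
σ = 8.926° → d = Rσ = 6360·0.15579 = 991 km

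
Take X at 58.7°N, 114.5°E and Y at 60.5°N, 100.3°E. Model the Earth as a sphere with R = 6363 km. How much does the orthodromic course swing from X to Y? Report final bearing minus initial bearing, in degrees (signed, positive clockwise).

Initial bearing θ₁ = atan2(sin Δλ cos φ₂, cos φ₁ sin φ₂ − sin φ₁ cos φ₂ cos Δλ) = 290.13°
Final bearing θ₂ = (initial bearing from the destination back to the start) + 180° = 277.86°
Δθ = θ₂ − θ₁ = -12.3°

-12.3°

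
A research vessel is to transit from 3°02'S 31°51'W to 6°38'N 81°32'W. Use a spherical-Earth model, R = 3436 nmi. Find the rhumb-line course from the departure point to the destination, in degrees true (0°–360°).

281.0°

Δψ = ln[tan(π/4+φ₂/2)/tan(π/4+φ₁/2)] = +0.1690
Δλ = -0.8671 rad (taken the short way round)
course = atan2(Δλ, Δψ) = 281.03°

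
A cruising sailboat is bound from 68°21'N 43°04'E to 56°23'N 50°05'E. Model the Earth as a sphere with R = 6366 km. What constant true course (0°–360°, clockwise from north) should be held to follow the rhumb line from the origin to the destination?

Δψ = ln[tan(π/4+φ₂/2)/tan(π/4+φ₁/2)] = -0.4573
Δλ = +0.1225 rad (taken the short way round)
course = atan2(Δλ, Δψ) = 165.01°

165.0°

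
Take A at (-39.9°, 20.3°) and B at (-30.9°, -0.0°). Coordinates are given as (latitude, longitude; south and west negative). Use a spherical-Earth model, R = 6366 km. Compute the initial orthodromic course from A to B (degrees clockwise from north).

θ = atan2( sin Δλ·cos φ₂ ,  cos φ₁ sin φ₂ − sin φ₁ cos φ₂ cos Δλ )
  = atan2(-0.2977, +0.1222) = 292.33°

292.3°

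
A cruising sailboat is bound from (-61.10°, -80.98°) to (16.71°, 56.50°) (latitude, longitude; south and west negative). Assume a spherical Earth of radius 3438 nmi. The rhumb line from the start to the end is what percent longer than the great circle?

Great circle: σ = 2.2054 rad → d_gc = Rσ = 7582.2 nmi
Rhumb: Δφ = +1.3580, Δλ = +2.3995, Δψ = +1.6519, q = Δφ/Δψ = 0.8221 → d_rh = R√(Δφ²+q²Δλ²) = 8233.7 nmi
Excess = (8233.7 − 7582.2) / 7582.2 = 651.5 / 7582.2 = 8.59% ≈ 8.6%

8.6%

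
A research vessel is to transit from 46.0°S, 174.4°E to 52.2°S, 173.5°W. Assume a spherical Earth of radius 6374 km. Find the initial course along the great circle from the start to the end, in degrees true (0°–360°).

θ = atan2( sin Δλ·cos φ₂ ,  cos φ₁ sin φ₂ − sin φ₁ cos φ₂ cos Δλ )
  = atan2(+0.1285, -0.1178) = 132.52°

132.5°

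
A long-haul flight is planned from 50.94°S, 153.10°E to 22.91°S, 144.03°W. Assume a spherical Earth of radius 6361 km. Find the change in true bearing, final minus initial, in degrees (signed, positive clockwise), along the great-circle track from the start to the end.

Initial bearing θ₁ = atan2(sin Δλ cos φ₂, cos φ₁ sin φ₂ − sin φ₁ cos φ₂ cos Δλ) = 84.37°
Final bearing θ₂ = (initial bearing from the destination back to the start) + 180° = 42.91°
Δθ = θ₂ − θ₁ = -41.5°

-41.5°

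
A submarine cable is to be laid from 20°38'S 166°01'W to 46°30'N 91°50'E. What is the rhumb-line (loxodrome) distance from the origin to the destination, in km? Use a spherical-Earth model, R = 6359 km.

Δψ = ln[tan(π/4+φ₂/2)/tan(π/4+φ₁/2)] = +1.2871;  Δφ = +1.1717 rad,  Δλ = -1.7829 rad
q = Δφ/Δψ = 0.9104
d = R·√(Δφ² + q²Δλ²) = 6359·2.00179 = 12729 km

12729 km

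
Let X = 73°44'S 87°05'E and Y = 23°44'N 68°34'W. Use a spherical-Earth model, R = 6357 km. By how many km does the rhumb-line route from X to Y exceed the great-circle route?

Great circle: cos σ = sin φ₁ sin φ₂ + cos φ₁ cos φ₂ cos Δλ,  σ = 2.2395 rad → d_gc = 14236.6 km
Rhumb line: Δψ = +2.3721, q = Δφ/Δψ = 0.7171, d_rh = R√(Δφ²+q²Δλ²) = 16441.3 km
Excess = 16441.3 − 14236.6 = 2204.7 ≈ 2205 km

2205 km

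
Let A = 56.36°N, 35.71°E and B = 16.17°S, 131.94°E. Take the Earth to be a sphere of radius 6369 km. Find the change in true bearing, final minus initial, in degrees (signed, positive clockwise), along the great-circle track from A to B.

At departure: θ₁ = atan2(sin Δλ cos φ₂, cos φ₁ sin φ₂ − sin φ₁ cos φ₂ cos Δλ) = 94.04°
At arrival: θ₂ = atan2(sin Δλ cos φ₁, −cos φ₂ sin φ₁ + sin φ₂ cos φ₁ cos Δλ) = 144.88°
Δθ = θ₂ − θ₁ = +50.8°

+50.8°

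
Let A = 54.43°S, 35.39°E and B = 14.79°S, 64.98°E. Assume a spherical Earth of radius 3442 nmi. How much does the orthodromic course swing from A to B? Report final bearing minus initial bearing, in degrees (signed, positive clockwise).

At departure: θ₁ = atan2(sin Δλ cos φ₂, cos φ₁ sin φ₂ − sin φ₁ cos φ₂ cos Δλ) = 41.72°
At arrival: θ₂ = atan2(sin Δλ cos φ₁, −cos φ₂ sin φ₁ + sin φ₂ cos φ₁ cos Δλ) = 23.60°
Δθ = θ₂ − θ₁ = -18.1°

-18.1°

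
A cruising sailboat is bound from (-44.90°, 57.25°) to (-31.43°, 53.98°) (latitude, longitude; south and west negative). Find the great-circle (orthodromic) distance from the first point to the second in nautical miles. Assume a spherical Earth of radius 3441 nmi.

cos σ = sin φ₁ sin φ₂ + cos φ₁ cos φ₂ cos Δλ
      = sin(-44.90°)sin(-31.43°) + cos(-44.90°)cos(-31.43°)cos(-3.27°) = 0.9715
σ = 13.710° → d = Rσ = 3441·0.23928 = 823 nmi

823 nmi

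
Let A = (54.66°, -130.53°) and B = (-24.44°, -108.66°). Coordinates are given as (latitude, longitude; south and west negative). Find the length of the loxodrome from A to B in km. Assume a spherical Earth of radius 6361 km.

9033 km

Rhumb course C = atan2(Δλ, Δψ) with Δψ = ln[tan(π/4+φ₂/2)/tan(π/4+φ₁/2)] = -1.5840, Δλ = +0.3817 → C = 166.45°
d = R·|Δφ| / |cos C| = 6361·1.38056 / 0.97217 = 9033 km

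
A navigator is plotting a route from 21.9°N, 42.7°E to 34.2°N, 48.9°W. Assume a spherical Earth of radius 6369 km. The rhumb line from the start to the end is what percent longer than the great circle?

Great circle: σ = 1.3814 rad → d_gc = Rσ = 8798.4 km
Rhumb: Δφ = +0.2147, Δλ = -1.5987, Δψ = +0.2440, q = Δφ/Δψ = 0.8799 → d_rh = R√(Δφ²+q²Δλ²) = 9062.8 km
Excess = (9062.8 − 8798.4) / 8798.4 = 264.4 / 8798.4 = 3.01% ≈ 3.0%

3.0%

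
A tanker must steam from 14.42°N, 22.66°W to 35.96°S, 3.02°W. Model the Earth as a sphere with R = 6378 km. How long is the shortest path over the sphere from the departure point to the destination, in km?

5977 km

Haversine: a = sin²(Δφ/2)+cos φ₁ cos φ₂ sin²(Δλ/2) = 0.20396;  σ = 2·atan2(√a,√(1−a))
σ = 53.695° → d = Rσ = 6378·0.93715 = 5977 km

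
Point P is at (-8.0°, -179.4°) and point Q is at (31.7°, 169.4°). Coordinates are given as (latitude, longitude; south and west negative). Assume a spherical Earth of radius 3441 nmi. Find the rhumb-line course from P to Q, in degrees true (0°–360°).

Meridional parts: M(φ₁)=-0.1401, M(φ₂)=+0.5839 → ΔM = +0.7240;  Δλ = -0.1955 rad
tan C = Δλ / ΔM = -0.2700 → C = 344.89°

344.9°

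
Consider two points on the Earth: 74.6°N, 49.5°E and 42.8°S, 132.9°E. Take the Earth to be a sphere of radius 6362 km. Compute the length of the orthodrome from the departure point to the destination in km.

Haversine: a = sin²(Δφ/2)+cos φ₁ cos φ₂ sin²(Δλ/2) = 0.81633;  σ = 2·atan2(√a,√(1−a))
σ = 129.246° → d = Rσ = 6362·2.25577 = 14351 km

14351 km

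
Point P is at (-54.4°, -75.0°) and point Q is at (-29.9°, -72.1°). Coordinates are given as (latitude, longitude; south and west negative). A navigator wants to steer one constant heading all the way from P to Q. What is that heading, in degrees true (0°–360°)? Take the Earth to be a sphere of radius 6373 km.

4.9°

Δψ = ln[tan(π/4+φ₂/2)/tan(π/4+φ₁/2)] = +0.5888
Δλ = +0.0506 rad (taken the short way round)
course = atan2(Δλ, Δψ) = 4.91°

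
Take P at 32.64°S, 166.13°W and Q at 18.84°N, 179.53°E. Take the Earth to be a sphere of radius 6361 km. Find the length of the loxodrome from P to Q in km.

5915 km

Δψ = ln[tan(π/4+φ₂/2)/tan(π/4+φ₁/2)] = +0.9382;  Δφ = +0.8985 rad,  Δλ = -0.2503 rad
q = Δφ/Δψ = 0.9577
d = R·√(Δφ² + q²Δλ²) = 6361·0.92992 = 5915 km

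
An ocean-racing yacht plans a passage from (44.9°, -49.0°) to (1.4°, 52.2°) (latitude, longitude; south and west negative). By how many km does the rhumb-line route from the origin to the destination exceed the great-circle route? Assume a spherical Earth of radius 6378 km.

Great circle: cos σ = sin φ₁ sin φ₂ + cos φ₁ cos φ₂ cos Δλ,  σ = 1.6914 rad → d_gc = 10787.66 km
Rhumb line: Δψ = -0.8545, q = Δφ/Δψ = 0.8885, d_rh = R√(Δφ²+q²Δλ²) = 11119.25 km
Excess = 11119.25 − 10787.66 = 331.59 ≈ 332 km

332 km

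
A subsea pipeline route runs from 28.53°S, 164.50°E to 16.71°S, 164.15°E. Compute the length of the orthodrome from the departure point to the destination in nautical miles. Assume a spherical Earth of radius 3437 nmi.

cos σ = sin φ₁ sin φ₂ + cos φ₁ cos φ₂ cos Δλ
      = sin(-28.53°)sin(-16.71°) + cos(-28.53°)cos(-16.71°)cos(-0.35°) = 0.9788
σ = 11.824° → d = Rσ = 3437·0.20637 = 709 nmi

709 nmi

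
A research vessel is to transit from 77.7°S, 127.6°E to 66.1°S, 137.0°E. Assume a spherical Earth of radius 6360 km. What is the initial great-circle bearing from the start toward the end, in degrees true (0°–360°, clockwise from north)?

θ = atan2( sin Δλ·cos φ₂ ,  cos φ₁ sin φ₂ − sin φ₁ cos φ₂ cos Δλ )
  = atan2(+0.0662, +0.1958) = 18.68°

18.7°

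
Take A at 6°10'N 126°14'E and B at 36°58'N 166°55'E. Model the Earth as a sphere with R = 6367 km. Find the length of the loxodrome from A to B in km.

Δψ = ln[tan(π/4+φ₂/2)/tan(π/4+φ₁/2)] = +0.5874;  Δφ = +0.5376 rad,  Δλ = +0.7101 rad
q = Δφ/Δψ = 0.9151
d = R·√(Δφ² + q²Δλ²) = 6367·0.84332 = 5369 km

5369 km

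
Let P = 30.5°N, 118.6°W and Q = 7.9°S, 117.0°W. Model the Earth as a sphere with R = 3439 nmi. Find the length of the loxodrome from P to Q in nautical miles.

Rhumb course C = atan2(Δλ, Δψ) with Δψ = ln[tan(π/4+φ₂/2)/tan(π/4+φ₁/2)] = -0.6977, Δλ = +0.0279 → C = 177.71°
d = R·|Δφ| / |cos C| = 3439·0.67021 / 0.99920 = 2307 nmi

2307 nmi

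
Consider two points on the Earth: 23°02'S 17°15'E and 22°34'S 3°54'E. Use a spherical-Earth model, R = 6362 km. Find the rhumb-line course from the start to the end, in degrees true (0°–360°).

272.2°

Meridional parts: M(φ₁)=-0.4133, M(φ₂)=-0.4045 → ΔM = +0.0088;  Δλ = -0.2330 rad
tan C = Δλ / ΔM = -26.3718 → C = 272.17°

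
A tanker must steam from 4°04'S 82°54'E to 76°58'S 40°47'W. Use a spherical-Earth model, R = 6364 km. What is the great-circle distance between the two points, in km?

10351 km

Haversine: a = sin²(Δφ/2)+cos φ₁ cos φ₂ sin²(Δλ/2) = 0.52783;  σ = 2·atan2(√a,√(1−a))
σ = 93.191° → d = Rσ = 6364·1.62649 = 10351 km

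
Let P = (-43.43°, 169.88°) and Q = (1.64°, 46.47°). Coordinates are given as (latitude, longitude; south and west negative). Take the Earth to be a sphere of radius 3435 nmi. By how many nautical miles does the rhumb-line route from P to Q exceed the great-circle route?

Great circle: cos σ = sin φ₁ sin φ₂ + cos φ₁ cos φ₂ cos Δλ,  σ = 2.0036 rad → d_gc = 6882.2 nmi
Rhumb line: Δψ = +0.8718, q = Δφ/Δψ = 0.9023, d_rh = R√(Δφ²+q²Δλ²) = 7202.1 nmi
Excess = 7202.1 − 6882.2 = 319.9 ≈ 320 nmi

320 nmi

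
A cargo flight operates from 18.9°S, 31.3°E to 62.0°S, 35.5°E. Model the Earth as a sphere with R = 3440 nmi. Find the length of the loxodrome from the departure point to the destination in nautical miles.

2594 nmi

Rhumb course C = atan2(Δλ, Δψ) with Δψ = ln[tan(π/4+φ₂/2)/tan(π/4+φ₁/2)] = -1.0530, Δλ = +0.0733 → C = 176.02°
d = R·|Δφ| / |cos C| = 3440·0.75224 / 0.99759 = 2594 nmi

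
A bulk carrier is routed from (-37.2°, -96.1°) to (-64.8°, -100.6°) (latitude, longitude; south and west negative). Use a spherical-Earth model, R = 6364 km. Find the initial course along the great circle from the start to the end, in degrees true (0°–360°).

184.1°

N = sin Δλ·cos φ₂ = -0.0334;  D = cos φ₁ sin φ₂ − sin φ₁ cos φ₂ cos Δλ = -0.4641
initial course = atan2(N, D) = 184.12°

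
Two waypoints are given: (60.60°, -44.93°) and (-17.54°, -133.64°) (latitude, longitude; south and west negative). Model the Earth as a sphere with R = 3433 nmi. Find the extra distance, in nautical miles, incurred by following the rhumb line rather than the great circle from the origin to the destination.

155 nmi

Great circle: cos σ = sin φ₁ sin φ₂ + cos φ₁ cos φ₂ cos Δλ,  σ = 1.8256 rad → d_gc = 6267.2 nmi
Rhumb line: Δψ = -1.6491, q = Δφ/Δψ = 0.8270, d_rh = R√(Δφ²+q²Δλ²) = 6422.0 nmi
Excess = 6422.0 − 6267.2 = 154.8 ≈ 155 nmi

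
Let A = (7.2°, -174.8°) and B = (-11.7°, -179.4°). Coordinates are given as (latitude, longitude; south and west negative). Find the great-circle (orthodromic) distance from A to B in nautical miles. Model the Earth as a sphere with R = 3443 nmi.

Haversine: a = sin²(Δφ/2)+cos φ₁ cos φ₂ sin²(Δλ/2) = 0.02852;  σ = 2·atan2(√a,√(1−a))
σ = 19.446° → d = Rσ = 3443·0.33940 = 1169 nmi

1169 nmi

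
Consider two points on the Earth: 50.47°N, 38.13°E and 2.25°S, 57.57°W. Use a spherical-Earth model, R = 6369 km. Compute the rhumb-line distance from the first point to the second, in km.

Δψ = ln[tan(π/4+φ₂/2)/tan(π/4+φ₁/2)] = -1.0628;  Δφ = -0.9201 rad,  Δλ = -1.6703 rad
q = Δφ/Δψ = 0.8658
d = R·√(Δφ² + q²Δλ²) = 6369·1.71401 = 10917 km

10917 km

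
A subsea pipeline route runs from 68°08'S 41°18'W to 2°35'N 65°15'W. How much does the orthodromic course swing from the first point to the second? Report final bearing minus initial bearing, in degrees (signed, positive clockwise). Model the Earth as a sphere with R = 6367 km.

Initial bearing θ₁ = atan2(sin Δλ cos φ₂, cos φ₁ sin φ₂ − sin φ₁ cos φ₂ cos Δλ) = 334.86°
Final bearing θ₂ = (initial bearing from the destination back to the start) + 180° = 350.89°
Δθ = θ₂ − θ₁ = +16.0°

+16.0°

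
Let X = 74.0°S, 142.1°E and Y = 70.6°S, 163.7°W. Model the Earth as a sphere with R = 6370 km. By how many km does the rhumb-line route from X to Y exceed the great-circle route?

63 km

Great circle: cos σ = sin φ₁ sin φ₂ + cos φ₁ cos φ₂ cos Δλ,  σ = 0.2829 rad → d_gc = 1802.3 km
Rhumb line: Δψ = +0.1958, q = Δφ/Δψ = 0.3031, d_rh = R√(Δφ²+q²Δλ²) = 1865.2 km
Excess = 1865.2 − 1802.3 = 62.9 ≈ 63 km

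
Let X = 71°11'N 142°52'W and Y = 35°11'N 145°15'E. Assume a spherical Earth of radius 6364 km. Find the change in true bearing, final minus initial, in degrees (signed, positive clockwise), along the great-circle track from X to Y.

At departure: θ₁ = atan2(sin Δλ cos φ₂, cos φ₁ sin φ₂ − sin φ₁ cos φ₂ cos Δλ) = 265.97°
At arrival: θ₂ = atan2(sin Δλ cos φ₁, −cos φ₂ sin φ₁ + sin φ₂ cos φ₁ cos Δλ) = 203.18°
Δθ = θ₂ − θ₁ = -62.8°

-62.8°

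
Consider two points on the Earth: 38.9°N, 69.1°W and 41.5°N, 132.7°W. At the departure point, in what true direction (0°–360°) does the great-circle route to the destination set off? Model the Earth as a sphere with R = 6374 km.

θ = atan2( sin Δλ·cos φ₂ ,  cos φ₁ sin φ₂ − sin φ₁ cos φ₂ cos Δλ )
  = atan2(-0.6708, +0.3066) = 294.56°

294.6°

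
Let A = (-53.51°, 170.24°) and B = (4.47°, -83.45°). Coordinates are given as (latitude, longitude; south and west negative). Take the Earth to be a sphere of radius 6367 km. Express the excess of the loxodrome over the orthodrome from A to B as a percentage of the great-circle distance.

4.2%

Great circle: σ = 1.8020 rad → d_gc = Rσ = 11473.4 km
Rhumb: Δφ = +1.0119, Δλ = +1.8555, Δψ = +1.1878, q = Δφ/Δψ = 0.8519 → d_rh = R√(Δφ²+q²Δλ²) = 11950.3 km
Excess = (11950.3 − 11473.4) / 11473.4 = 476.9 / 11473.4 = 4.16% ≈ 4.2%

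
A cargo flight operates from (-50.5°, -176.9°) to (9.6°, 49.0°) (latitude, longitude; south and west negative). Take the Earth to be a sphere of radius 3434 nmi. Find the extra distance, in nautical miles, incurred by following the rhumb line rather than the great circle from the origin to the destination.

477 nmi

Great circle: cos σ = sin φ₁ sin φ₂ + cos φ₁ cos φ₂ cos Δλ,  σ = 2.1714 rad → d_gc = 7456.6 nmi
Rhumb line: Δψ = +1.1927, q = Δφ/Δψ = 0.8795, d_rh = R√(Δφ²+q²Δλ²) = 7933.5 nmi
Excess = 7933.5 − 7456.6 = 476.9 ≈ 477 nmi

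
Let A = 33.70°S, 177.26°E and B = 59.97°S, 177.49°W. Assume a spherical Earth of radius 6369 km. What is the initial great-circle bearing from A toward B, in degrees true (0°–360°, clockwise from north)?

θ = atan2( sin Δλ·cos φ₂ ,  cos φ₁ sin φ₂ − sin φ₁ cos φ₂ cos Δλ )
  = atan2(+0.0458, -0.4438) = 174.11°

174.1°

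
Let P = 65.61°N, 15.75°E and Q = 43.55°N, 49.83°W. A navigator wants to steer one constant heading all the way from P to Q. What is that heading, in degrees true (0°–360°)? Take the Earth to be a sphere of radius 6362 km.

239.1°

Meridional parts: M(φ₁)=+1.5319, M(φ₂)=+0.8460 → ΔM = -0.6859;  Δλ = -1.1446 rad
tan C = Δλ / ΔM = +1.6687 → C = 239.07°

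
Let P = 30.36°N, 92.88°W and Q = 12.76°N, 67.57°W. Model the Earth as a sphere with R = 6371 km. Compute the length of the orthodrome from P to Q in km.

3254 km

Haversine: a = sin²(Δφ/2)+cos φ₁ cos φ₂ sin²(Δλ/2) = 0.06380;  σ = 2·atan2(√a,√(1−a))
σ = 29.260° → d = Rσ = 6371·0.51069 = 3254 km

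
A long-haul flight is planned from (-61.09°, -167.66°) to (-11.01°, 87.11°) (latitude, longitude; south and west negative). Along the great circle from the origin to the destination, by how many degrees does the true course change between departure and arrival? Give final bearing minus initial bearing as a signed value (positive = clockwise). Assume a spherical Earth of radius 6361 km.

+80.7°

Initial bearing θ₁ = atan2(sin Δλ cos φ₂, cos φ₁ sin φ₂ − sin φ₁ cos φ₂ cos Δλ) = 251.44°
Final bearing θ₂ = (initial bearing from the destination back to the start) + 180° = 332.17°
Δθ = θ₂ − θ₁ = +80.7°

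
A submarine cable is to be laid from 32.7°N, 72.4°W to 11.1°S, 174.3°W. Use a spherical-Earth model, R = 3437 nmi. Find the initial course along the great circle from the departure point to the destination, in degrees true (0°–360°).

θ = atan2( sin Δλ·cos φ₂ ,  cos φ₁ sin φ₂ − sin φ₁ cos φ₂ cos Δλ )
  = atan2(-0.9602, -0.0527) = 266.86°

266.9°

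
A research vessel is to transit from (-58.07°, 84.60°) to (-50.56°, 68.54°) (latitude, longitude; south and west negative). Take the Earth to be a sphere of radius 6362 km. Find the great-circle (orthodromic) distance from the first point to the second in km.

1327 km

Haversine: a = sin²(Δφ/2)+cos φ₁ cos φ₂ sin²(Δλ/2) = 0.01085;  σ = 2·atan2(√a,√(1−a))
σ = 11.955° → d = Rσ = 6362·0.20866 = 1327 km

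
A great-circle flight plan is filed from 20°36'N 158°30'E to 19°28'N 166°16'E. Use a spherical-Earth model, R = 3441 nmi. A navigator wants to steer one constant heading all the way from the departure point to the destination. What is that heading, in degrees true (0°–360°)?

Meridional parts: M(φ₁)=+0.3675, M(φ₂)=+0.3465 → ΔM = -0.0211;  Δλ = +0.1356 rad
tan C = Δλ / ΔM = -6.4382 → C = 98.83°

98.8°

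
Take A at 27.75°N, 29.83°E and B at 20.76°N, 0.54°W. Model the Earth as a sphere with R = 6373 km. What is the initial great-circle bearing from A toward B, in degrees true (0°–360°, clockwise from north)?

262.5°

N = sin Δλ·cos φ₂ = -0.4728;  D = cos φ₁ sin φ₂ − sin φ₁ cos φ₂ cos Δλ = -0.0620
initial course = atan2(N, D) = 262.53°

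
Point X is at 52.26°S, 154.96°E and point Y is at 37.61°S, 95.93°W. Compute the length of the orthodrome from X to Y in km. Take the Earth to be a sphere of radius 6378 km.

7915 km

cos σ = sin φ₁ sin φ₂ + cos φ₁ cos φ₂ cos Δλ
      = sin(-52.26°)sin(-37.61°) + cos(-52.26°)cos(-37.61°)cos(109.11°) = 0.3239
σ = 71.103° → d = Rσ = 6378·1.24098 = 7915 km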